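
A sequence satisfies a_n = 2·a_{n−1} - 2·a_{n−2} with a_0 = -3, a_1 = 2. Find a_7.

With companion matrix T = [[2, -2], [1, 0]], [a_n, a_{n−1}]ᵀ = T·[a_{n−1}, a_{n−2}]ᵀ, so [a_7, a_6]ᵀ = T⁶·[a_1, a_0]ᵀ.
T⁶ = [[-8, 16], [-8, 8]], giving [a_7, a_6]ᵀ = [[-64], [-40]].

-64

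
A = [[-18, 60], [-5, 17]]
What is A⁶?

tr A = -1 and det A = -6, so the characteristic polynomial is λ² − (-1)λ + (-6) with roots -3 and 2.
Eigenvectors give P = [[-4, -3], [-1, -1]] with P⁻¹ = [[-1, 3], [1, -4]], and A = P·diag(-3, 2)·P⁻¹.
Then A⁶ = P·diag(729, 64)·P⁻¹ = [[-2916, -192], [-729, -64]] · [[-1, 3], [1, -4]] = [[2724, -7980], [665, -1931]].

[[2724, -7980], [665, -1931]]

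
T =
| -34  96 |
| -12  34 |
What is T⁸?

tr T = 0 and det T = -4, so the characteristic polynomial is λ² − (0)λ + (-4) with roots 2 and -2.
Eigenvectors give P = [[-8, 3], [-3, 1]] with P⁻¹ = [[1, -3], [3, -8]], and T = P·diag(2, -2)·P⁻¹.
Then T⁸ = P·diag(256, 256)·P⁻¹ = [[-2048, 768], [-768, 256]] · [[1, -3], [3, -8]] = [[256, 0], [0, 256]].

[[256, 0], [0, 256]]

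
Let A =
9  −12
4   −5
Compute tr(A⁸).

tr A = 4 and det A = 3, so the characteristic polynomial is λ² − (4)λ + (3) with roots 1 and 3.
Eigenvectors give P = [[3, −2], [2, −1]] with P⁻¹ = [[−1, 2], [−2, 3]], and A = P·diag(1, 3)·P⁻¹.
Then A⁸ = P·diag(1, 6561)·P⁻¹ = [[3, −13122], [2, −6561]] · [[−1, 2], [−2, 3]] = [[26241, −39360], [13120, −19679]].

6562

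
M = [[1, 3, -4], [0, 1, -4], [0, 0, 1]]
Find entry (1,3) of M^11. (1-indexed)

-704

M = I + N where N = [[0, 3, -4], [0, 0, -4], [0, 0, 0]] is strictly upper-triangular, so N^3 = 0.
(I + N)^11 = I + 11·N + 55·N^2 = [[1, 33, -704], [0, 1, -44], [0, 0, 1]].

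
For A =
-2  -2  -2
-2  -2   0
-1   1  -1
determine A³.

A² = [[10, 6, 6], [8, 8, 4], [1, -1, 3]]
A³ = [[-38, -26, -26], [-36, -28, -20], [-3, 3, -5]]

[[-38, -26, -26], [-36, -28, -20], [-3, 3, -5]]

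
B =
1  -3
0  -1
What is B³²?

[[1, 0], [0, 1]]

B² = I (check: tr B = 0 and det B = -1), so B³² = I since 32 is even.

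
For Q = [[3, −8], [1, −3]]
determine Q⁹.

[[3, −8], [1, −3]]

Q² = I (check: tr Q = 0 and det Q = −1), so Q⁹ = Q since 9 is odd.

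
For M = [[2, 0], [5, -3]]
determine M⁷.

[[128, 0], [2315, -2187]]

tr M = -1 and det M = -6, so the characteristic polynomial is λ² − (-1)λ + (-6) with roots 2 and -3.
Eigenvectors give P = [[1, 0], [1, -1]] with P⁻¹ = [[1, 0], [1, -1]], and M = P·diag(2, -3)·P⁻¹.
Then M⁷ = P·diag(128, -2187)·P⁻¹ = [[128, 0], [128, 2187]] · [[1, 0], [1, -1]] = [[128, 0], [2315, -2187]].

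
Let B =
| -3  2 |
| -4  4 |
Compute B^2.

[[1, 2], [-4, 8]]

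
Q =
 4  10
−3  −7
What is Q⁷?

[[634, 1270], [−381, −763]]

tr Q = −3 and det Q = 2, so the characteristic polynomial is λ² − (−3)λ + (2) with roots −1 and −2.
Eigenvectors give P = [[−2, −5], [1, 3]] with P⁻¹ = [[−3, −5], [1, 2]], and Q = P·diag(−1, −2)·P⁻¹.
Then Q⁷ = P·diag(−1, −128)·P⁻¹ = [[2, 640], [−1, −384]] · [[−3, −5], [1, 2]] = [[634, 1270], [−381, −763]].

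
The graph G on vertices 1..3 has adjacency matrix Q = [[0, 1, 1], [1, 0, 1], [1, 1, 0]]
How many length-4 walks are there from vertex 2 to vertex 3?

5

The number of length-4 walks from vertex 2 to vertex 3 is entry (2,3) of Q⁴, where Q is the adjacency matrix.
Q² = [[2, 1, 1], [1, 2, 1], [1, 1, 2]]
Q³ = [[2, 3, 3], [3, 2, 3], [3, 3, 2]]
Q⁴ = [[6, 5, 5], [5, 6, 5], [5, 5, 6]]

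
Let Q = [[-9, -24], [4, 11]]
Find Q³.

[[-57, -168], [28, 83]]

tr Q = 2 and det Q = -3, so the characteristic polynomial is λ² − (2)λ + (-3) with roots 3 and -1.
Eigenvectors give P = [[-2, -3], [1, 1]] with P⁻¹ = [[1, 3], [-1, -2]], and Q = P·diag(3, -1)·P⁻¹.
Then Q³ = P·diag(27, -1)·P⁻¹ = [[-54, 3], [27, -1]] · [[1, 3], [-1, -2]] = [[-57, -168], [28, 83]].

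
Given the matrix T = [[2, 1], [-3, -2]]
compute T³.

[[2, 1], [-3, -2]]

T² = I (check: tr T = 0 and det T = -1), so T³ = T since 3 is odd.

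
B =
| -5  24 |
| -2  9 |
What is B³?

[[-77, 312], [-26, 105]]

tr B = 4 and det B = 3, so the characteristic polynomial is λ² − (4)λ + (3) with roots 1 and 3.
Eigenvectors give P = [[4, 3], [1, 1]] with P⁻¹ = [[1, -3], [-1, 4]], and B = P·diag(1, 3)·P⁻¹.
Then B³ = P·diag(1, 27)·P⁻¹ = [[4, 81], [1, 27]] · [[1, -3], [-1, 4]] = [[-77, 312], [-26, 105]].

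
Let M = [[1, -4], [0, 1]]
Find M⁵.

M = I + N where N = [[0, -4], [0, 0]] is strictly upper-triangular, so N² = 0.
(I + N)⁵ = I + 5·N = [[1, -20], [0, 1]].

[[1, -20], [0, 1]]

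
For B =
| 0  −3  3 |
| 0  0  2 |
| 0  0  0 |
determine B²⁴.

B is strictly triangular, hence nilpotent: B³ = 0, so B²⁴ = 0.

[[0, 0, 0], [0, 0, 0], [0, 0, 0]]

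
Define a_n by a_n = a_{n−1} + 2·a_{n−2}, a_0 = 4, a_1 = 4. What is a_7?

340

With companion matrix T = [[1, 2], [1, 0]], [a_n, a_{n−1}]ᵀ = T·[a_{n−1}, a_{n−2}]ᵀ, so [a_7, a_6]ᵀ = T⁶·[a_1, a_0]ᵀ.
T⁶ = [[43, 42], [21, 22]], giving [a_7, a_6]ᵀ = [[340], [172]].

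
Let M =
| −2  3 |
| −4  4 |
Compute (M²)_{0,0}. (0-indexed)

−8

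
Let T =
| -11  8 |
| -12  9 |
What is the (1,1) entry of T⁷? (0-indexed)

tr T = -2 and det T = -3, so the characteristic polynomial is λ² − (-2)λ + (-3) with roots -3 and 1.
Eigenvectors give P = [[-1, -2], [-1, -3]] with P⁻¹ = [[-3, 2], [1, -1]], and T = P·diag(-3, 1)·P⁻¹.
Then T⁷ = P·diag(-2187, 1)·P⁻¹ = [[2187, -2], [2187, -3]] · [[-3, 2], [1, -1]] = [[-6563, 4376], [-6564, 4377]].

4377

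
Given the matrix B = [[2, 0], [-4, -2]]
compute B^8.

[[256, 0], [0, 256]]

tr B = 0 and det B = -4, so the characteristic polynomial is λ² − (0)λ + (-4) with roots 2 and -2.
Eigenvectors give P = [[-1, 0], [1, 1]] with P⁻¹ = [[-1, 0], [1, 1]], and B = P·diag(2, -2)·P⁻¹.
Then B^8 = P·diag(256, 256)·P⁻¹ = [[-256, 0], [256, 256]] · [[-1, 0], [1, 1]] = [[256, 0], [0, 256]].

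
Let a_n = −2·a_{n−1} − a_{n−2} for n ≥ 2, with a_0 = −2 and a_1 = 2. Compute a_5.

With companion matrix M = [[−2, −1], [1, 0]], [a_n, a_{n−1}]ᵀ = M·[a_{n−1}, a_{n−2}]ᵀ, so [a_5, a_4]ᵀ = M^4·[a_1, a_0]ᵀ.
M^4 = [[5, 4], [−4, −3]], giving [a_5, a_4]ᵀ = [[2], [−2]].

2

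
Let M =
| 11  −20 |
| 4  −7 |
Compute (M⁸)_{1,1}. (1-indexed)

tr M = 4 and det M = 3, so the characteristic polynomial is λ² − (4)λ + (3) with roots 1 and 3.
Eigenvectors give P = [[2, 5], [1, 2]] with P⁻¹ = [[−2, 5], [1, −2]], and M = P·diag(1, 3)·P⁻¹.
Then M⁸ = P·diag(1, 6561)·P⁻¹ = [[2, 32805], [1, 13122]] · [[−2, 5], [1, −2]] = [[32801, −65600], [13120, −26239]].

32801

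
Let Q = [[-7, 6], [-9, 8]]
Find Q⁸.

[[-509, 510], [-765, 766]]

tr Q = 1 and det Q = -2, so the characteristic polynomial is λ² − (1)λ + (-2) with roots 2 and -1.
Eigenvectors give P = [[2, 1], [3, 1]] with P⁻¹ = [[-1, 1], [3, -2]], and Q = P·diag(2, -1)·P⁻¹.
Then Q⁸ = P·diag(256, 1)·P⁻¹ = [[512, 1], [768, 1]] · [[-1, 1], [3, -2]] = [[-509, 510], [-765, 766]].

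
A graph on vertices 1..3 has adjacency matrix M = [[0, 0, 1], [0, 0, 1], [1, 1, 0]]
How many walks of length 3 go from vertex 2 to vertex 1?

The number of length-3 walks from vertex 2 to vertex 1 is entry (2,1) of M³, where M is the adjacency matrix.
M² = [[1, 1, 0], [1, 1, 0], [0, 0, 2]]
M³ = [[0, 0, 2], [0, 0, 2], [2, 2, 0]]

0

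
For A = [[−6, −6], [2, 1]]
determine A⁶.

tr A = −5 and det A = 6, so the characteristic polynomial is λ² − (−5)λ + (6) with roots −2 and −3.
Eigenvectors give P = [[−3, −2], [2, 1]] with P⁻¹ = [[1, 2], [−2, −3]], and A = P·diag(−2, −3)·P⁻¹.
Then A⁶ = P·diag(64, 729)·P⁻¹ = [[−192, −1458], [128, 729]] · [[1, 2], [−2, −3]] = [[2724, 3990], [−1330, −1931]].

[[2724, 3990], [−1330, −1931]]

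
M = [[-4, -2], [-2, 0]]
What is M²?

[[20, 8], [8, 4]]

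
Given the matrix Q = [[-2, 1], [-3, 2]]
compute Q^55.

[[-2, 1], [-3, 2]]

Q² = I (check: tr Q = 0 and det Q = -1), so Q^55 = Q since 55 is odd.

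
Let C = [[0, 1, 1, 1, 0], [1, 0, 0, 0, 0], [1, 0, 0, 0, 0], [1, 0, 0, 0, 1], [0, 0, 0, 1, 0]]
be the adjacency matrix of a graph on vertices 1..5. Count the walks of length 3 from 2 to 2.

The number of length-3 walks from vertex 2 to vertex 2 is entry (2,2) of C^3, where C is the adjacency matrix.
C^2 = [[3, 0, 0, 0, 1], [0, 1, 1, 1, 0], [0, 1, 1, 1, 0], [0, 1, 1, 2, 0], [1, 0, 0, 0, 1]]
C^3 = [[0, 3, 3, 4, 0], [3, 0, 0, 0, 1], [3, 0, 0, 0, 1], [4, 0, 0, 0, 2], [0, 1, 1, 2, 0]]

0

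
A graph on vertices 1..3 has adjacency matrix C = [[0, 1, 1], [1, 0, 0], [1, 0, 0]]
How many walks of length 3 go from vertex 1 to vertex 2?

2

The number of length-3 walks from vertex 1 to vertex 2 is entry (1,2) of C^3, where C is the adjacency matrix.
C^2 = [[2, 0, 0], [0, 1, 1], [0, 1, 1]]
C^3 = [[0, 2, 2], [2, 0, 0], [2, 0, 0]]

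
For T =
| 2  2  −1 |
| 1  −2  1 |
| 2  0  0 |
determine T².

[[4, 0, 0], [2, 6, −3], [4, 4, −2]]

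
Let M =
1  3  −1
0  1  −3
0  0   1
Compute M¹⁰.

M = I + N where N = [[0, 3, −1], [0, 0, −3], [0, 0, 0]] is strictly upper-triangular, so N³ = 0.
(I + N)¹⁰ = I + 10·N + 45·N² = [[1, 30, −415], [0, 1, −30], [0, 0, 1]].

[[1, 30, −415], [0, 1, −30], [0, 0, 1]]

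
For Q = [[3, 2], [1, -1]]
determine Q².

[[11, 4], [2, 3]]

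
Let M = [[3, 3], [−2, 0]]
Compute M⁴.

[[−45, −27], [18, −18]]

M² = [[3, 9], [−6, −6]]
M³ = [[−9, 9], [−6, −18]]
M⁴ = [[−45, −27], [18, −18]]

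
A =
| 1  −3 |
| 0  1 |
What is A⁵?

[[1, −15], [0, 1]]

A = I + N where N = [[0, −3], [0, 0]] is strictly upper-triangular, so N² = 0.
(I + N)⁵ = I + 5·N = [[1, −15], [0, 1]].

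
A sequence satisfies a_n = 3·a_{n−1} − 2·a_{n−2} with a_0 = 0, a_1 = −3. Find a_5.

With companion matrix Q = [[3, −2], [1, 0]], [a_n, a_{n−1}]ᵀ = Q·[a_{n−1}, a_{n−2}]ᵀ, so [a_5, a_4]ᵀ = Q⁴·[a_1, a_0]ᵀ.
Q⁴ = [[31, −30], [15, −14]], giving [a_5, a_4]ᵀ = [[−93], [−45]].

−93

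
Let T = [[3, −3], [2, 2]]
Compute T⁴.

[[−141, −15], [10, −146]]

T² = [[3, −15], [10, −2]]
T³ = [[−21, −39], [26, −34]]
T⁴ = [[−141, −15], [10, −146]]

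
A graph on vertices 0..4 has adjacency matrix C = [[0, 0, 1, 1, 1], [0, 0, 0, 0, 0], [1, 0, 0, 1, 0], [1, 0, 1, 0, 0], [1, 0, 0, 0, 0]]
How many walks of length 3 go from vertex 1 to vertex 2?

0

The number of length-3 walks from vertex 1 to vertex 2 is entry (1,2) of C^3, where C is the adjacency matrix.
C^2 = [[3, 0, 1, 1, 0], [0, 0, 0, 0, 0], [1, 0, 2, 1, 1], [1, 0, 1, 2, 1], [0, 0, 1, 1, 1]]
C^3 = [[2, 0, 4, 4, 3], [0, 0, 0, 0, 0], [4, 0, 2, 3, 1], [4, 0, 3, 2, 1], [3, 0, 1, 1, 0]]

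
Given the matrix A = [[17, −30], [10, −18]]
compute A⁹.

tr A = −1 and det A = −6, so the characteristic polynomial is λ² − (−1)λ + (−6) with roots 2 and −3.
Eigenvectors give P = [[2, 3], [1, 2]] with P⁻¹ = [[2, −3], [−1, 2]], and A = P·diag(2, −3)·P⁻¹.
Then A⁹ = P·diag(512, −19683)·P⁻¹ = [[1024, −59049], [512, −39366]] · [[2, −3], [−1, 2]] = [[61097, −121170], [40390, −80268]].

[[61097, −121170], [40390, −80268]]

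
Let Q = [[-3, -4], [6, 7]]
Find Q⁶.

tr Q = 4 and det Q = 3, so the characteristic polynomial is λ² − (4)λ + (3) with roots 3 and 1.
Eigenvectors give P = [[-2, -1], [3, 1]] with P⁻¹ = [[1, 1], [-3, -2]], and Q = P·diag(3, 1)·P⁻¹.
Then Q⁶ = P·diag(729, 1)·P⁻¹ = [[-1458, -1], [2187, 1]] · [[1, 1], [-3, -2]] = [[-1455, -1456], [2184, 2185]].

[[-1455, -1456], [2184, 2185]]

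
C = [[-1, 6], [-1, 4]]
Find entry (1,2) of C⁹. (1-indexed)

3066

tr C = 3 and det C = 2, so the characteristic polynomial is λ² − (3)λ + (2) with roots 1 and 2.
Eigenvectors give P = [[3, -2], [1, -1]] with P⁻¹ = [[1, -2], [1, -3]], and C = P·diag(1, 2)·P⁻¹.
Then C⁹ = P·diag(1, 512)·P⁻¹ = [[3, -1024], [1, -512]] · [[1, -2], [1, -3]] = [[-1021, 3066], [-511, 1534]].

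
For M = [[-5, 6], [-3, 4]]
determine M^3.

[[-17, 18], [-9, 10]]

tr M = -1 and det M = -2, so the characteristic polynomial is λ² − (-1)λ + (-2) with roots -2 and 1.
Eigenvectors give P = [[2, -1], [1, -1]] with P⁻¹ = [[1, -1], [1, -2]], and M = P·diag(-2, 1)·P⁻¹.
Then M^3 = P·diag(-8, 1)·P⁻¹ = [[-16, -1], [-8, -1]] · [[1, -1], [1, -2]] = [[-17, 18], [-9, 10]].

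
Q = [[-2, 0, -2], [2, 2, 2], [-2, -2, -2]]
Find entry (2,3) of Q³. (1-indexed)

Q² = [[8, 4, 8], [-4, 0, -4], [4, 0, 4]]
Q³ = [[-24, -8, -24], [16, 8, 16], [-16, -8, -16]]

16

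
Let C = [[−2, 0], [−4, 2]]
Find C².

[[4, 0], [0, 4]]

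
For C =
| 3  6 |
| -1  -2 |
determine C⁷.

[[3, 6], [-1, -2]]

C² = C (a projection; rank 1, trace 1), so C⁷ = C.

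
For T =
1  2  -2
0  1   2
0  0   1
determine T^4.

[[1, 8, 16], [0, 1, 8], [0, 0, 1]]

T = I + N where N = [[0, 2, -2], [0, 0, 2], [0, 0, 0]] is strictly upper-triangular, so N^3 = 0.
(I + N)^4 = I + 4·N + 6·N^2 = [[1, 8, 16], [0, 1, 8], [0, 0, 1]].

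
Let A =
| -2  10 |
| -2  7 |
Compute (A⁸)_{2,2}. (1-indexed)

tr A = 5 and det A = 6, so the characteristic polynomial is λ² − (5)λ + (6) with roots 3 and 2.
Eigenvectors give P = [[2, 5], [1, 2]] with P⁻¹ = [[-2, 5], [1, -2]], and A = P·diag(3, 2)·P⁻¹.
Then A⁸ = P·diag(6561, 256)·P⁻¹ = [[13122, 1280], [6561, 512]] · [[-2, 5], [1, -2]] = [[-24964, 63050], [-12610, 31781]].

31781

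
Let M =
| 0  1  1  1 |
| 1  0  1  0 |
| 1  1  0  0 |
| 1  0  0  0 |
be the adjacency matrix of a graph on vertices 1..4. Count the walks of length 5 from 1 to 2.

17

The number of length-5 walks from vertex 1 to vertex 2 is entry (1,2) of M^5, where M is the adjacency matrix.
M^2 = [[3, 1, 1, 0], [1, 2, 1, 1], [1, 1, 2, 1], [0, 1, 1, 1]]
M^3 = [[2, 4, 4, 3], [4, 2, 3, 1], [4, 3, 2, 1], [3, 1, 1, 0]]
M^4 = [[11, 6, 6, 2], [6, 7, 6, 4], [6, 6, 7, 4], [2, 4, 4, 3]]
M^5 = [[14, 17, 17, 11], [17, 12, 13, 6], [17, 13, 12, 6], [11, 6, 6, 2]]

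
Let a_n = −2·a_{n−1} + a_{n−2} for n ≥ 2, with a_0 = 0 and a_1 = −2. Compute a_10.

4756

With companion matrix M = [[−2, 1], [1, 0]], [a_n, a_{n−1}]ᵀ = M·[a_{n−1}, a_{n−2}]ᵀ, so [a_10, a_9]ᵀ = M⁹·[a_1, a_0]ᵀ.
M⁹ = [[−2378, 985], [985, −408]], giving [a_10, a_9]ᵀ = [[4756], [−1970]].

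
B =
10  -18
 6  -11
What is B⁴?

tr B = -1 and det B = -2, so the characteristic polynomial is λ² − (-1)λ + (-2) with roots 1 and -2.
Eigenvectors give P = [[-2, 3], [-1, 2]] with P⁻¹ = [[-2, 3], [-1, 2]], and B = P·diag(1, -2)·P⁻¹.
Then B⁴ = P·diag(1, 16)·P⁻¹ = [[-2, 48], [-1, 32]] · [[-2, 3], [-1, 2]] = [[-44, 90], [-30, 61]].

[[-44, 90], [-30, 61]]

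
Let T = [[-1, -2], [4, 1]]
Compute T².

[[-7, 0], [0, -7]]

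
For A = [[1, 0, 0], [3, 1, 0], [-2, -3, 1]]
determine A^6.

[[1, 0, 0], [18, 1, 0], [-147, -18, 1]]

A = I + N where N = [[0, 0, 0], [3, 0, 0], [-2, -3, 0]] is strictly lower-triangular, so N^3 = 0.
(I + N)^6 = I + 6·N + 15·N^2 = [[1, 0, 0], [18, 1, 0], [-147, -18, 1]].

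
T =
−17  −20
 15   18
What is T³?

[[−113, −140], [105, 132]]

tr T = 1 and det T = −6, so the characteristic polynomial is λ² − (1)λ + (−6) with roots −2 and 3.
Eigenvectors give P = [[4, −1], [−3, 1]] with P⁻¹ = [[1, 1], [3, 4]], and T = P·diag(−2, 3)·P⁻¹.
Then T³ = P·diag(−8, 27)·P⁻¹ = [[−32, −27], [24, 27]] · [[1, 1], [3, 4]] = [[−113, −140], [105, 132]].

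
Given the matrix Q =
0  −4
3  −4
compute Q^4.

Q^2 = [[−12, 16], [−12, 4]]
Q^3 = [[48, −16], [12, 32]]
Q^4 = [[−48, −128], [96, −176]]

[[−48, −128], [96, −176]]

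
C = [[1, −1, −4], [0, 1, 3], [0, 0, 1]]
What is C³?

[[1, −3, −21], [0, 1, 9], [0, 0, 1]]

C = I + N where N = [[0, −1, −4], [0, 0, 3], [0, 0, 0]] is strictly upper-triangular, so N³ = 0.
(I + N)³ = I + 3·N + 3·N² = [[1, −3, −21], [0, 1, 9], [0, 0, 1]].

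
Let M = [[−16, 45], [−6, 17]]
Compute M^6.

tr M = 1 and det M = −2, so the characteristic polynomial is λ² − (1)λ + (−2) with roots 2 and −1.
Eigenvectors give P = [[−5, 3], [−2, 1]] with P⁻¹ = [[1, −3], [2, −5]], and M = P·diag(2, −1)·P⁻¹.
Then M^6 = P·diag(64, 1)·P⁻¹ = [[−320, 3], [−128, 1]] · [[1, −3], [2, −5]] = [[−314, 945], [−126, 379]].

[[−314, 945], [−126, 379]]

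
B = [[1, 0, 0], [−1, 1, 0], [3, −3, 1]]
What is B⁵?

[[1, 0, 0], [−5, 1, 0], [45, −15, 1]]

B = I + N where N = [[0, 0, 0], [−1, 0, 0], [3, −3, 0]] is strictly lower-triangular, so N³ = 0.
(I + N)⁵ = I + 5·N + 10·N² = [[1, 0, 0], [−5, 1, 0], [45, −15, 1]].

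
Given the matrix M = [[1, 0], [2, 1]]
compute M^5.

M = I + N where N = [[0, 0], [2, 0]] is strictly lower-triangular, so N^2 = 0.
(I + N)^5 = I + 5·N = [[1, 0], [10, 1]].

[[1, 0], [10, 1]]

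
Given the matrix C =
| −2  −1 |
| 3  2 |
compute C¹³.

C² = I (check: tr C = 0 and det C = −1), so C¹³ = C since 13 is odd.

[[−2, −1], [3, 2]]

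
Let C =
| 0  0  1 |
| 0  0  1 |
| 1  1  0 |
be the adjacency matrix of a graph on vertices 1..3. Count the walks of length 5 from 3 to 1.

The number of length-5 walks from vertex 3 to vertex 1 is entry (3,1) of C^5, where C is the adjacency matrix.
C^2 = [[1, 1, 0], [1, 1, 0], [0, 0, 2]]
C^3 = [[0, 0, 2], [0, 0, 2], [2, 2, 0]]
C^4 = [[2, 2, 0], [2, 2, 0], [0, 0, 4]]
C^5 = [[0, 0, 4], [0, 0, 4], [4, 4, 0]]

4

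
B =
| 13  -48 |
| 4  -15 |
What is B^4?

[[-239, 960], [-80, 321]]

tr B = -2 and det B = -3, so the characteristic polynomial is λ² − (-2)λ + (-3) with roots -3 and 1.
Eigenvectors give P = [[3, -4], [1, -1]] with P⁻¹ = [[-1, 4], [-1, 3]], and B = P·diag(-3, 1)·P⁻¹.
Then B^4 = P·diag(81, 1)·P⁻¹ = [[243, -4], [81, -1]] · [[-1, 4], [-1, 3]] = [[-239, 960], [-80, 321]].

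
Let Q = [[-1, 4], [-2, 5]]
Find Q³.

tr Q = 4 and det Q = 3, so the characteristic polynomial is λ² − (4)λ + (3) with roots 3 and 1.
Eigenvectors give P = [[1, 2], [1, 1]] with P⁻¹ = [[-1, 2], [1, -1]], and Q = P·diag(3, 1)·P⁻¹.
Then Q³ = P·diag(27, 1)·P⁻¹ = [[27, 2], [27, 1]] · [[-1, 2], [1, -1]] = [[-25, 52], [-26, 53]].

[[-25, 52], [-26, 53]]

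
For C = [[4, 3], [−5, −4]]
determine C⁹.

C² = I (check: tr C = 0 and det C = −1), so C⁹ = C since 9 is odd.

[[4, 3], [−5, −4]]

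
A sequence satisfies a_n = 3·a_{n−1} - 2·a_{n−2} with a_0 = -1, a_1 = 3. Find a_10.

4091

With companion matrix M = [[3, -2], [1, 0]], [a_n, a_{n−1}]ᵀ = M·[a_{n−1}, a_{n−2}]ᵀ, so [a_10, a_9]ᵀ = M⁹·[a_1, a_0]ᵀ.
M⁹ = [[1023, -1022], [511, -510]], giving [a_10, a_9]ᵀ = [[4091], [2043]].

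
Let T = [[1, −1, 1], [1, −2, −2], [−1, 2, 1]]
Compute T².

[[−1, 3, 4], [1, −1, 3], [0, −1, −4]]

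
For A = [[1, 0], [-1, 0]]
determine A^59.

[[1, 0], [-1, 0]]

A² = A (a projection; rank 1, trace 1), so A^59 = A.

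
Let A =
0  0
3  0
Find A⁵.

[[0, 0], [0, 0]]

A is strictly triangular, hence nilpotent: A² = 0, so A⁵ = 0.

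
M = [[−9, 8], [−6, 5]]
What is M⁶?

tr M = −4 and det M = 3, so the characteristic polynomial is λ² − (−4)λ + (3) with roots −1 and −3.
Eigenvectors give P = [[1, −4], [1, −3]] with P⁻¹ = [[−3, 4], [−1, 1]], and M = P·diag(−1, −3)·P⁻¹.
Then M⁶ = P·diag(1, 729)·P⁻¹ = [[1, −2916], [1, −2187]] · [[−3, 4], [−1, 1]] = [[2913, −2912], [2184, −2183]].

[[2913, −2912], [2184, −2183]]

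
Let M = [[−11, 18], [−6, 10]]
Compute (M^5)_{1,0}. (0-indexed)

tr M = −1 and det M = −2, so the characteristic polynomial is λ² − (−1)λ + (−2) with roots −2 and 1.
Eigenvectors give P = [[−2, 3], [−1, 2]] with P⁻¹ = [[−2, 3], [−1, 2]], and M = P·diag(−2, 1)·P⁻¹.
Then M^5 = P·diag(−32, 1)·P⁻¹ = [[64, 3], [32, 2]] · [[−2, 3], [−1, 2]] = [[−131, 198], [−66, 100]].

−66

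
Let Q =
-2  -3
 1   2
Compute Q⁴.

[[1, 0], [0, 1]]

Q² = I (check: tr Q = 0 and det Q = -1), so Q⁴ = I since 4 is even.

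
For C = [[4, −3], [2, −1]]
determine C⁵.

[[94, −93], [62, −61]]

tr C = 3 and det C = 2, so the characteristic polynomial is λ² − (3)λ + (2) with roots 2 and 1.
Eigenvectors give P = [[3, 1], [2, 1]] with P⁻¹ = [[1, −1], [−2, 3]], and C = P·diag(2, 1)·P⁻¹.
Then C⁵ = P·diag(32, 1)·P⁻¹ = [[96, 1], [64, 1]] · [[1, −1], [−2, 3]] = [[94, −93], [62, −61]].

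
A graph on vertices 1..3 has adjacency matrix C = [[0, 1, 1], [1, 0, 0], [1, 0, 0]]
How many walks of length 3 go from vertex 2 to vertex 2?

The number of length-3 walks from vertex 2 to vertex 2 is entry (2,2) of C³, where C is the adjacency matrix.
C² = [[2, 0, 0], [0, 1, 1], [0, 1, 1]]
C³ = [[0, 2, 2], [2, 0, 0], [2, 0, 0]]

0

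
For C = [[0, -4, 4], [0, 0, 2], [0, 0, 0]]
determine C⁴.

C is strictly triangular, hence nilpotent: C³ = 0, so C⁴ = 0.

[[0, 0, 0], [0, 0, 0], [0, 0, 0]]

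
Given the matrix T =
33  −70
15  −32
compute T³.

[[237, −490], [105, −218]]

tr T = 1 and det T = −6, so the characteristic polynomial is λ² − (1)λ + (−6) with roots −2 and 3.
Eigenvectors give P = [[2, 7], [1, 3]] with P⁻¹ = [[−3, 7], [1, −2]], and T = P·diag(−2, 3)·P⁻¹.
Then T³ = P·diag(−8, 27)·P⁻¹ = [[−16, 189], [−8, 81]] · [[−3, 7], [1, −2]] = [[237, −490], [105, −218]].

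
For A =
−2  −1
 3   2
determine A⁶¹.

[[−2, −1], [3, 2]]

A² = I (check: tr A = 0 and det A = −1), so A⁶¹ = A since 61 is odd.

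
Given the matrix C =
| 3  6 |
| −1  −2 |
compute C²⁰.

[[3, 6], [−1, −2]]

C² = C (a projection; rank 1, trace 1), so C²⁰ = C.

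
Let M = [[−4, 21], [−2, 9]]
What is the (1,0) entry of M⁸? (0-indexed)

tr M = 5 and det M = 6, so the characteristic polynomial is λ² − (5)λ + (6) with roots 2 and 3.
Eigenvectors give P = [[7, 3], [2, 1]] with P⁻¹ = [[1, −3], [−2, 7]], and M = P·diag(2, 3)·P⁻¹.
Then M⁸ = P·diag(256, 6561)·P⁻¹ = [[1792, 19683], [512, 6561]] · [[1, −3], [−2, 7]] = [[−37574, 132405], [−12610, 44391]].

−12610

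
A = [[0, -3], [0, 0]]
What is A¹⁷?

A is strictly triangular, hence nilpotent: A² = 0, so A¹⁷ = 0.

[[0, 0], [0, 0]]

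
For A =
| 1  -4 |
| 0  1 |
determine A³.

A = I + N where N = [[0, -4], [0, 0]] is strictly upper-triangular, so N² = 0.
(I + N)³ = I + 3·N = [[1, -12], [0, 1]].

[[1, -12], [0, 1]]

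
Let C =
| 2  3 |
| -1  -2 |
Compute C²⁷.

[[2, 3], [-1, -2]]

C² = I (check: tr C = 0 and det C = -1), so C²⁷ = C since 27 is odd.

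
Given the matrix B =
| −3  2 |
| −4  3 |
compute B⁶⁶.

B² = I (check: tr B = 0 and det B = −1), so B⁶⁶ = I since 66 is even.

[[1, 0], [0, 1]]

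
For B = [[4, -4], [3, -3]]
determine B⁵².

[[4, -4], [3, -3]]

B² = B (a projection; rank 1, trace 1), so B⁵² = B.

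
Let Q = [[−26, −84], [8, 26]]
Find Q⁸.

[[256, 0], [0, 256]]

tr Q = 0 and det Q = −4, so the characteristic polynomial is λ² − (0)λ + (−4) with roots −2 and 2.
Eigenvectors give P = [[−7, 3], [2, −1]] with P⁻¹ = [[−1, −3], [−2, −7]], and Q = P·diag(−2, 2)·P⁻¹.
Then Q⁸ = P·diag(256, 256)·P⁻¹ = [[−1792, 768], [512, −256]] · [[−1, −3], [−2, −7]] = [[256, 0], [0, 256]].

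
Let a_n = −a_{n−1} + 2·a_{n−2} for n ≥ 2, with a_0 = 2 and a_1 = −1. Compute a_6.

With companion matrix A = [[−1, 2], [1, 0]], [a_n, a_{n−1}]ᵀ = A·[a_{n−1}, a_{n−2}]ᵀ, so [a_6, a_5]ᵀ = A⁵·[a_1, a_0]ᵀ.
A⁵ = [[−21, 22], [11, −10]], giving [a_6, a_5]ᵀ = [[65], [−31]].

65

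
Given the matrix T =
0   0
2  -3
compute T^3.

[[0, 0], [18, -27]]

T^2 = [[0, 0], [-6, 9]]
T^3 = [[0, 0], [18, -27]]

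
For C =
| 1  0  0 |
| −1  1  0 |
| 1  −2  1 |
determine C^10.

C = I + N where N = [[0, 0, 0], [−1, 0, 0], [1, −2, 0]] is strictly lower-triangular, so N^3 = 0.
(I + N)^10 = I + 10·N + 45·N^2 = [[1, 0, 0], [−10, 1, 0], [100, −20, 1]].

[[1, 0, 0], [−10, 1, 0], [100, −20, 1]]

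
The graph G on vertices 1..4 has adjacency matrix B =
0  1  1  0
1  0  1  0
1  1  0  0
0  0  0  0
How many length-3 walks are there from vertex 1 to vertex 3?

The number of length-3 walks from vertex 1 to vertex 3 is entry (1,3) of B³, where B is the adjacency matrix.
B² = [[2, 1, 1, 0], [1, 2, 1, 0], [1, 1, 2, 0], [0, 0, 0, 0]]
B³ = [[2, 3, 3, 0], [3, 2, 3, 0], [3, 3, 2, 0], [0, 0, 0, 0]]

3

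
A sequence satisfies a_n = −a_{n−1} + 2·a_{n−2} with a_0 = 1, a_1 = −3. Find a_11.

−2731

With companion matrix M = [[−1, 2], [1, 0]], [a_n, a_{n−1}]ᵀ = M·[a_{n−1}, a_{n−2}]ᵀ, so [a_11, a_10]ᵀ = M¹⁰·[a_1, a_0]ᵀ.
M¹⁰ = [[683, −682], [−341, 342]], giving [a_11, a_10]ᵀ = [[−2731], [1365]].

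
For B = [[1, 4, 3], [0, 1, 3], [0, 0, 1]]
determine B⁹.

B = I + N where N = [[0, 4, 3], [0, 0, 3], [0, 0, 0]] is strictly upper-triangular, so N³ = 0.
(I + N)⁹ = I + 9·N + 36·N² = [[1, 36, 459], [0, 1, 27], [0, 0, 1]].

[[1, 36, 459], [0, 1, 27], [0, 0, 1]]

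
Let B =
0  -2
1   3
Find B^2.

[[-2, -6], [3, 7]]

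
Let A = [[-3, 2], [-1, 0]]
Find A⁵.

tr A = -3 and det A = 2, so the characteristic polynomial is λ² − (-3)λ + (2) with roots -2 and -1.
Eigenvectors give P = [[-2, -1], [-1, -1]] with P⁻¹ = [[-1, 1], [1, -2]], and A = P·diag(-2, -1)·P⁻¹.
Then A⁵ = P·diag(-32, -1)·P⁻¹ = [[64, 1], [32, 1]] · [[-1, 1], [1, -2]] = [[-63, 62], [-31, 30]].

[[-63, 62], [-31, 30]]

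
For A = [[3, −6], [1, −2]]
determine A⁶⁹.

[[3, −6], [1, −2]]

A² = A (a projection; rank 1, trace 1), so A⁶⁹ = A.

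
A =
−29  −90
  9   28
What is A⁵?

tr A = −1 and det A = −2, so the characteristic polynomial is λ² − (−1)λ + (−2) with roots −2 and 1.
Eigenvectors give P = [[10, 3], [−3, −1]] with P⁻¹ = [[1, 3], [−3, −10]], and A = P·diag(−2, 1)·P⁻¹.
Then A⁵ = P·diag(−32, 1)·P⁻¹ = [[−320, 3], [96, −1]] · [[1, 3], [−3, −10]] = [[−329, −990], [99, 298]].

[[−329, −990], [99, 298]]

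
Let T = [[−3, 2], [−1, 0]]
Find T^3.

[[−15, 14], [−7, 6]]

tr T = −3 and det T = 2, so the characteristic polynomial is λ² − (−3)λ + (2) with roots −1 and −2.
Eigenvectors give P = [[−1, 2], [−1, 1]] with P⁻¹ = [[1, −2], [1, −1]], and T = P·diag(−1, −2)·P⁻¹.
Then T^3 = P·diag(−1, −8)·P⁻¹ = [[1, −16], [1, −8]] · [[1, −2], [1, −1]] = [[−15, 14], [−7, 6]].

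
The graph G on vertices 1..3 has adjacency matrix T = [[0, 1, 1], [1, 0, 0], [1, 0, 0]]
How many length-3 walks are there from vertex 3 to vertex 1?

The number of length-3 walks from vertex 3 to vertex 1 is entry (3,1) of T^3, where T is the adjacency matrix.
T^2 = [[2, 0, 0], [0, 1, 1], [0, 1, 1]]
T^3 = [[0, 2, 2], [2, 0, 0], [2, 0, 0]]

2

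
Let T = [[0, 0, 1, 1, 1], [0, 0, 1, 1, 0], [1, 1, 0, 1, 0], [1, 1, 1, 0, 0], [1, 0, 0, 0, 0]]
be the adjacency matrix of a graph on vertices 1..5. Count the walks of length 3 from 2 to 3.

The number of length-3 walks from vertex 2 to vertex 3 is entry (2,3) of T^3, where T is the adjacency matrix.
T^2 = [[3, 2, 1, 1, 0], [2, 2, 1, 1, 0], [1, 1, 3, 2, 1], [1, 1, 2, 3, 1], [0, 0, 1, 1, 1]]
T^3 = [[2, 2, 6, 6, 3], [2, 2, 5, 5, 2], [6, 5, 4, 5, 1], [6, 5, 5, 4, 1], [3, 2, 1, 1, 0]]

5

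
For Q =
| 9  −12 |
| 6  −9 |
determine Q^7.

tr Q = 0 and det Q = −9, so the characteristic polynomial is λ² − (0)λ + (−9) with roots 3 and −3.
Eigenvectors give P = [[2, 1], [1, 1]] with P⁻¹ = [[1, −1], [−1, 2]], and Q = P·diag(3, −3)·P⁻¹.
Then Q^7 = P·diag(2187, −2187)·P⁻¹ = [[4374, −2187], [2187, −2187]] · [[1, −1], [−1, 2]] = [[6561, −8748], [4374, −6561]].

[[6561, −8748], [4374, −6561]]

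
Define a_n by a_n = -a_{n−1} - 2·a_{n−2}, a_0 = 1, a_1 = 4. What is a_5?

With companion matrix M = [[-1, -2], [1, 0]], [a_n, a_{n−1}]ᵀ = M·[a_{n−1}, a_{n−2}]ᵀ, so [a_5, a_4]ᵀ = M⁴·[a_1, a_0]ᵀ.
M⁴ = [[-1, -6], [3, 2]], giving [a_5, a_4]ᵀ = [[-10], [14]].

-10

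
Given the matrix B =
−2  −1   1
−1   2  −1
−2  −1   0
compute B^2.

[[3, −1, −1], [2, 6, −3], [5, 0, −1]]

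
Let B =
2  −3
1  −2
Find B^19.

[[2, −3], [1, −2]]

B² = I (check: tr B = 0 and det B = −1), so B^19 = B since 19 is odd.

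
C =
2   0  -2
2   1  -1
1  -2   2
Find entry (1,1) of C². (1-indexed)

2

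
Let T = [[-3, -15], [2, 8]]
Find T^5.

tr T = 5 and det T = 6, so the characteristic polynomial is λ² − (5)λ + (6) with roots 2 and 3.
Eigenvectors give P = [[-3, -5], [1, 2]] with P⁻¹ = [[-2, -5], [1, 3]], and T = P·diag(2, 3)·P⁻¹.
Then T^5 = P·diag(32, 243)·P⁻¹ = [[-96, -1215], [32, 486]] · [[-2, -5], [1, 3]] = [[-1023, -3165], [422, 1298]].

[[-1023, -3165], [422, 1298]]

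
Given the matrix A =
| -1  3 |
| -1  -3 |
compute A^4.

A^2 = [[-2, -12], [4, 6]]
A^3 = [[14, 30], [-10, -6]]
A^4 = [[-44, -48], [16, -12]]

[[-44, -48], [16, -12]]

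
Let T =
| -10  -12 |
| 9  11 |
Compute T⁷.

tr T = 1 and det T = -2, so the characteristic polynomial is λ² − (1)λ + (-2) with roots 2 and -1.
Eigenvectors give P = [[-1, 4], [1, -3]] with P⁻¹ = [[3, 4], [1, 1]], and T = P·diag(2, -1)·P⁻¹.
Then T⁷ = P·diag(128, -1)·P⁻¹ = [[-128, -4], [128, 3]] · [[3, 4], [1, 1]] = [[-388, -516], [387, 515]].

[[-388, -516], [387, 515]]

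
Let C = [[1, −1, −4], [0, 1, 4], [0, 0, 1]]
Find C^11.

C = I + N where N = [[0, −1, −4], [0, 0, 4], [0, 0, 0]] is strictly upper-triangular, so N^3 = 0.
(I + N)^11 = I + 11·N + 55·N^2 = [[1, −11, −264], [0, 1, 44], [0, 0, 1]].

[[1, −11, −264], [0, 1, 44], [0, 0, 1]]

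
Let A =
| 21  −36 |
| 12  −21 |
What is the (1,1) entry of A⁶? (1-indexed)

tr A = 0 and det A = −9, so the characteristic polynomial is λ² − (0)λ + (−9) with roots 3 and −3.
Eigenvectors give P = [[2, 3], [1, 2]] with P⁻¹ = [[2, −3], [−1, 2]], and A = P·diag(3, −3)·P⁻¹.
Then A⁶ = P·diag(729, 729)·P⁻¹ = [[1458, 2187], [729, 1458]] · [[2, −3], [−1, 2]] = [[729, 0], [0, 729]].

729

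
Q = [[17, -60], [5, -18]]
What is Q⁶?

[[-1931, 7980], [-665, 2724]]

tr Q = -1 and det Q = -6, so the characteristic polynomial is λ² − (-1)λ + (-6) with roots 2 and -3.
Eigenvectors give P = [[4, 3], [1, 1]] with P⁻¹ = [[1, -3], [-1, 4]], and Q = P·diag(2, -3)·P⁻¹.
Then Q⁶ = P·diag(64, 729)·P⁻¹ = [[256, 2187], [64, 729]] · [[1, -3], [-1, 4]] = [[-1931, 7980], [-665, 2724]].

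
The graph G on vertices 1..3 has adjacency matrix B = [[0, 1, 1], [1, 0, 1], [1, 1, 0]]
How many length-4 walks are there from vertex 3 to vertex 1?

5

The number of length-4 walks from vertex 3 to vertex 1 is entry (3,1) of B^4, where B is the adjacency matrix.
B^2 = [[2, 1, 1], [1, 2, 1], [1, 1, 2]]
B^3 = [[2, 3, 3], [3, 2, 3], [3, 3, 2]]
B^4 = [[6, 5, 5], [5, 6, 5], [5, 5, 6]]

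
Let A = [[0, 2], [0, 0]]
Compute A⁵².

A is strictly triangular, hence nilpotent: A² = 0, so A⁵² = 0.

[[0, 0], [0, 0]]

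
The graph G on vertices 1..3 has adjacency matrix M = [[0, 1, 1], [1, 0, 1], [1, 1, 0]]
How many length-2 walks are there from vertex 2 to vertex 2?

2

The number of length-2 walks from vertex 2 to vertex 2 is entry (2,2) of M², where M is the adjacency matrix.
M² = [[2, 1, 1], [1, 2, 1], [1, 1, 2]]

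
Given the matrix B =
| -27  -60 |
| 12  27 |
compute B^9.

[[-177147, -393660], [78732, 177147]]

tr B = 0 and det B = -9, so the characteristic polynomial is λ² − (0)λ + (-9) with roots -3 and 3.
Eigenvectors give P = [[5, -2], [-2, 1]] with P⁻¹ = [[1, 2], [2, 5]], and B = P·diag(-3, 3)·P⁻¹.
Then B^9 = P·diag(-19683, 19683)·P⁻¹ = [[-98415, -39366], [39366, 19683]] · [[1, 2], [2, 5]] = [[-177147, -393660], [78732, 177147]].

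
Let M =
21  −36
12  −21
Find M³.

[[189, −324], [108, −189]]

tr M = 0 and det M = −9, so the characteristic polynomial is λ² − (0)λ + (−9) with roots −3 and 3.
Eigenvectors give P = [[−3, 2], [−2, 1]] with P⁻¹ = [[1, −2], [2, −3]], and M = P·diag(−3, 3)·P⁻¹.
Then M³ = P·diag(−27, 27)·P⁻¹ = [[81, 54], [54, 27]] · [[1, −2], [2, −3]] = [[189, −324], [108, −189]].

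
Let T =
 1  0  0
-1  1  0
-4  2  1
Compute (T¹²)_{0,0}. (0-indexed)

1

T = I + N where N = [[0, 0, 0], [-1, 0, 0], [-4, 2, 0]] is strictly lower-triangular, so N³ = 0.
(I + N)¹² = I + 12·N + 66·N² = [[1, 0, 0], [-12, 1, 0], [-180, 24, 1]].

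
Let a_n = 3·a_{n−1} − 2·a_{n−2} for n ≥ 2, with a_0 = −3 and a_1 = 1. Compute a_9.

2041

With companion matrix M = [[3, −2], [1, 0]], [a_n, a_{n−1}]ᵀ = M·[a_{n−1}, a_{n−2}]ᵀ, so [a_9, a_8]ᵀ = M^8·[a_1, a_0]ᵀ.
M^8 = [[511, −510], [255, −254]], giving [a_9, a_8]ᵀ = [[2041], [1017]].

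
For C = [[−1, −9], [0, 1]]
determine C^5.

[[−1, −9], [0, 1]]

C² = I (check: tr C = 0 and det C = −1), so C^5 = C since 5 is odd.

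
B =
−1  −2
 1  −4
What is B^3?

[[11, −38], [19, −46]]

tr B = −5 and det B = 6, so the characteristic polynomial is λ² − (−5)λ + (6) with roots −2 and −3.
Eigenvectors give P = [[−2, −1], [−1, −1]] with P⁻¹ = [[−1, 1], [1, −2]], and B = P·diag(−2, −3)·P⁻¹.
Then B^3 = P·diag(−8, −27)·P⁻¹ = [[16, 27], [8, 27]] · [[−1, 1], [1, −2]] = [[11, −38], [19, −46]].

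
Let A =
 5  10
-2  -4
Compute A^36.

A² = A (a projection; rank 1, trace 1), so A^36 = A.

[[5, 10], [-2, -4]]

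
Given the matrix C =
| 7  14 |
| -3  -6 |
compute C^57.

C² = C (a projection; rank 1, trace 1), so C^57 = C.

[[7, 14], [-3, -6]]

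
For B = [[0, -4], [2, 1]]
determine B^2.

[[-8, -4], [2, -7]]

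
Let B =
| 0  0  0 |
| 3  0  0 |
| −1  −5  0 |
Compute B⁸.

[[0, 0, 0], [0, 0, 0], [0, 0, 0]]

B is strictly triangular, hence nilpotent: B³ = 0, so B⁸ = 0.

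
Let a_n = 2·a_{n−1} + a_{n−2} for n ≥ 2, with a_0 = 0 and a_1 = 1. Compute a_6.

With companion matrix C = [[2, 1], [1, 0]], [a_n, a_{n−1}]ᵀ = C·[a_{n−1}, a_{n−2}]ᵀ, so [a_6, a_5]ᵀ = C^5·[a_1, a_0]ᵀ.
C^5 = [[70, 29], [29, 12]], giving [a_6, a_5]ᵀ = [[70], [29]].

70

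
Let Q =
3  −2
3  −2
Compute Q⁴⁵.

Q² = Q (a projection; rank 1, trace 1), so Q⁴⁵ = Q.

[[3, −2], [3, −2]]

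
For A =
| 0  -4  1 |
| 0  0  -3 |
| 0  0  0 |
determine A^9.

A is strictly triangular, hence nilpotent: A^3 = 0, so A^9 = 0.

[[0, 0, 0], [0, 0, 0], [0, 0, 0]]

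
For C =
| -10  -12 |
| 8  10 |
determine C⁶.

tr C = 0 and det C = -4, so the characteristic polynomial is λ² − (0)λ + (-4) with roots 2 and -2.
Eigenvectors give P = [[-1, 3], [1, -2]] with P⁻¹ = [[2, 3], [1, 1]], and C = P·diag(2, -2)·P⁻¹.
Then C⁶ = P·diag(64, 64)·P⁻¹ = [[-64, 192], [64, -128]] · [[2, 3], [1, 1]] = [[64, 0], [0, 64]].

[[64, 0], [0, 64]]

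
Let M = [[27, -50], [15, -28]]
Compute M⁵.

[[1407, -2750], [825, -1618]]

tr M = -1 and det M = -6, so the characteristic polynomial is λ² − (-1)λ + (-6) with roots 2 and -3.
Eigenvectors give P = [[2, 5], [1, 3]] with P⁻¹ = [[3, -5], [-1, 2]], and M = P·diag(2, -3)·P⁻¹.
Then M⁵ = P·diag(32, -243)·P⁻¹ = [[64, -1215], [32, -729]] · [[3, -5], [-1, 2]] = [[1407, -2750], [825, -1618]].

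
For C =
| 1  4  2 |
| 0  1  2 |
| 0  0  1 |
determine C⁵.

C = I + N where N = [[0, 4, 2], [0, 0, 2], [0, 0, 0]] is strictly upper-triangular, so N³ = 0.
(I + N)⁵ = I + 5·N + 10·N² = [[1, 20, 90], [0, 1, 10], [0, 0, 1]].

[[1, 20, 90], [0, 1, 10], [0, 0, 1]]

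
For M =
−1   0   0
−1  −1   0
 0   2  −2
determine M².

[[1, 0, 0], [2, 1, 0], [−2, −6, 4]]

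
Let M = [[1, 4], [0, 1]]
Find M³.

M = I + N where N = [[0, 4], [0, 0]] is strictly upper-triangular, so N² = 0.
(I + N)³ = I + 3·N = [[1, 12], [0, 1]].

[[1, 12], [0, 1]]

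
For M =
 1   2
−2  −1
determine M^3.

[[−3, −6], [6, 3]]

M^2 = [[−3, 0], [0, −3]]
M^3 = [[−3, −6], [6, 3]]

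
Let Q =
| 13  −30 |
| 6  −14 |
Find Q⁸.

tr Q = −1 and det Q = −2, so the characteristic polynomial is λ² − (−1)λ + (−2) with roots −2 and 1.
Eigenvectors give P = [[2, −5], [1, −2]] with P⁻¹ = [[−2, 5], [−1, 2]], and Q = P·diag(−2, 1)·P⁻¹.
Then Q⁸ = P·diag(256, 1)·P⁻¹ = [[512, −5], [256, −2]] · [[−2, 5], [−1, 2]] = [[−1019, 2550], [−510, 1276]].

[[−1019, 2550], [−510, 1276]]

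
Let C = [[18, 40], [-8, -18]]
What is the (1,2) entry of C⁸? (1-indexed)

0

tr C = 0 and det C = -4, so the characteristic polynomial is λ² − (0)λ + (-4) with roots 2 and -2.
Eigenvectors give P = [[5, -2], [-2, 1]] with P⁻¹ = [[1, 2], [2, 5]], and C = P·diag(2, -2)·P⁻¹.
Then C⁸ = P·diag(256, 256)·P⁻¹ = [[1280, -512], [-512, 256]] · [[1, 2], [2, 5]] = [[256, 0], [0, 256]].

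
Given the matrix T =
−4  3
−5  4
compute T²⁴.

T² = I (check: tr T = 0 and det T = −1), so T²⁴ = I since 24 is even.

[[1, 0], [0, 1]]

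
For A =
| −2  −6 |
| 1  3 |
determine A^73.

[[−2, −6], [1, 3]]

A² = A (a projection; rank 1, trace 1), so A^73 = A.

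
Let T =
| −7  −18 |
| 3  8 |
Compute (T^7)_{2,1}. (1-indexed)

129

tr T = 1 and det T = −2, so the characteristic polynomial is λ² − (1)λ + (−2) with roots 2 and −1.
Eigenvectors give P = [[2, −3], [−1, 1]] with P⁻¹ = [[−1, −3], [−1, −2]], and T = P·diag(2, −1)·P⁻¹.
Then T^7 = P·diag(128, −1)·P⁻¹ = [[256, 3], [−128, −1]] · [[−1, −3], [−1, −2]] = [[−259, −774], [129, 386]].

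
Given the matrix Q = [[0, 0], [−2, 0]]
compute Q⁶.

[[0, 0], [0, 0]]

Q is strictly triangular, hence nilpotent: Q² = 0, so Q⁶ = 0.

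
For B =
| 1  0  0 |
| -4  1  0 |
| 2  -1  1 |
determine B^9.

B = I + N where N = [[0, 0, 0], [-4, 0, 0], [2, -1, 0]] is strictly lower-triangular, so N^3 = 0.
(I + N)^9 = I + 9·N + 36·N^2 = [[1, 0, 0], [-36, 1, 0], [162, -9, 1]].

[[1, 0, 0], [-36, 1, 0], [162, -9, 1]]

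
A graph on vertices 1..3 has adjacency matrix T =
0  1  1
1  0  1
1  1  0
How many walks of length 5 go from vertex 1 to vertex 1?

10

The number of length-5 walks from vertex 1 to vertex 1 is entry (1,1) of T^5, where T is the adjacency matrix.
T^2 = [[2, 1, 1], [1, 2, 1], [1, 1, 2]]
T^3 = [[2, 3, 3], [3, 2, 3], [3, 3, 2]]
T^4 = [[6, 5, 5], [5, 6, 5], [5, 5, 6]]
T^5 = [[10, 11, 11], [11, 10, 11], [11, 11, 10]]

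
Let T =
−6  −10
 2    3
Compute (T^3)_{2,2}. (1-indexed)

27

tr T = −3 and det T = 2, so the characteristic polynomial is λ² − (−3)λ + (2) with roots −1 and −2.
Eigenvectors give P = [[−2, 5], [1, −2]] with P⁻¹ = [[2, 5], [1, 2]], and T = P·diag(−1, −2)·P⁻¹.
Then T^3 = P·diag(−1, −8)·P⁻¹ = [[2, −40], [−1, 16]] · [[2, 5], [1, 2]] = [[−36, −70], [14, 27]].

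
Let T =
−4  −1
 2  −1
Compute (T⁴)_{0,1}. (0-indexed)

65

tr T = −5 and det T = 6, so the characteristic polynomial is λ² − (−5)λ + (6) with roots −3 and −2.
Eigenvectors give P = [[−1, −1], [1, 2]] with P⁻¹ = [[−2, −1], [1, 1]], and T = P·diag(−3, −2)·P⁻¹.
Then T⁴ = P·diag(81, 16)·P⁻¹ = [[−81, −16], [81, 32]] · [[−2, −1], [1, 1]] = [[146, 65], [−130, −49]].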